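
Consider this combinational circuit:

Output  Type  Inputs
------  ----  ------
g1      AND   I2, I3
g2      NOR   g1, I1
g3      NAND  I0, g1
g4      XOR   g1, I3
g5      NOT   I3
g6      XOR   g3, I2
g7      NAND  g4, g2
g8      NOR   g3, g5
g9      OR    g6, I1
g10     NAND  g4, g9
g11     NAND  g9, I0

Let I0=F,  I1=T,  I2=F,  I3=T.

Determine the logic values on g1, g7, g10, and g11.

g1 = F, g7 = T, g10 = F, g11 = T

g1 = I2 AND I3 = F AND T = F
g2 = g1 NOR I1 = F NOR T = F
g3 = I0 NAND g1 = F NAND F = T
g4 = g1 XOR I3 = F XOR T = T
g6 = g3 XOR I2 = T XOR F = T
g7 = g4 NAND g2 = T NAND F = T
g9 = g6 OR I1 = T OR T = T
g10 = g4 NAND g9 = T NAND T = F
g11 = g9 NAND I0 = T NAND F = T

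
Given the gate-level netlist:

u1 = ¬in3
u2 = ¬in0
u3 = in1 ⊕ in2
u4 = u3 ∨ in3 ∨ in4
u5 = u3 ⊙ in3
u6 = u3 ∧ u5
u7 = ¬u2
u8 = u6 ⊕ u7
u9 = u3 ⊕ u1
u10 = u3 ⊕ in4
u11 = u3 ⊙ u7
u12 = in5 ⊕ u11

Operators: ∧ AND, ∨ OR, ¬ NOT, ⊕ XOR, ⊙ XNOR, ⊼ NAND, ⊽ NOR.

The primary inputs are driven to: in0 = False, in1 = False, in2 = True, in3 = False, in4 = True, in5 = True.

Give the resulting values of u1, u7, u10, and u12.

u1 = True  u7 = False  u10 = False  u12 = True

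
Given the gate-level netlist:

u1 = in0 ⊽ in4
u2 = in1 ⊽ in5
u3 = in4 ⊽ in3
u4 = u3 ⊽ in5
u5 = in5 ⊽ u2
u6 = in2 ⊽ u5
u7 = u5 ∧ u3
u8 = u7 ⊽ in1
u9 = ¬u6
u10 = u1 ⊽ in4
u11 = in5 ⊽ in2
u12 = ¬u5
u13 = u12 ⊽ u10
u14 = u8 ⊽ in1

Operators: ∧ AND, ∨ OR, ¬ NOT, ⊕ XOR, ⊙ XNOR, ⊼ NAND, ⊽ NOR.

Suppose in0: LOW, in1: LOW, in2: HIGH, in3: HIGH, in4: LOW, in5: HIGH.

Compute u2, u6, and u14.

u2 = LOW  u6 = LOW  u14 = LOW

u2 = in1 NOR in5 = LOW NOR HIGH = LOW
u3 = in4 NOR in3 = LOW NOR HIGH = LOW
u5 = in5 NOR u2 = HIGH NOR LOW = LOW
u6 = in2 NOR u5 = HIGH NOR LOW = LOW
u7 = u5 AND u3 = LOW AND LOW = LOW
u8 = u7 NOR in1 = LOW NOR LOW = HIGH
u14 = u8 NOR in1 = HIGH NOR LOW = LOW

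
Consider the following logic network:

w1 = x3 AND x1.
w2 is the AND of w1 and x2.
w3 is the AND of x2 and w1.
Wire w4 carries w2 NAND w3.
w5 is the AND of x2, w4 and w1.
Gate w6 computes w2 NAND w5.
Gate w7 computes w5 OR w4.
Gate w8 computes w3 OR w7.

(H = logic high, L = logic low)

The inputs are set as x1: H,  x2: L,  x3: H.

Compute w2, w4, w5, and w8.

w1 = x3 AND x1 = H AND H = H
w2 = w1 AND x2 = H AND L = L
w3 = x2 AND w1 = L AND H = L
w4 = w2 NAND w3 = L NAND L = H
w5 = x2 AND w4 AND w1 = L AND H AND H = L
w7 = w5 OR w4 = L OR H = H
w8 = w3 OR w7 = L OR H = H

w2 = L, w4 = H, w5 = L, w8 = H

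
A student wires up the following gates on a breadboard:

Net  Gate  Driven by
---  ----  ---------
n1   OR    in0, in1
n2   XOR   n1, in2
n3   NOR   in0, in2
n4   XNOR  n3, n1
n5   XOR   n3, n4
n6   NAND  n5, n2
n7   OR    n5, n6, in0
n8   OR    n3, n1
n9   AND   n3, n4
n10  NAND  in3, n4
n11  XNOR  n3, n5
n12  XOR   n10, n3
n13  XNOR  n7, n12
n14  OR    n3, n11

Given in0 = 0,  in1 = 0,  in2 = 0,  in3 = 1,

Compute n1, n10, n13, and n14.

n1 = in0 OR in1 = 0 OR 0 = 0
n2 = n1 XOR in2 = 0 XOR 0 = 0
n3 = in0 NOR in2 = 0 NOR 0 = 1
n4 = n3 XNOR n1 = 1 XNOR 0 = 0
n5 = n3 XOR n4 = 1 XOR 0 = 1
n6 = n5 NAND n2 = 1 NAND 0 = 1
n7 = n5 OR n6 OR in0 = 1 OR 1 OR 0 = 1
n10 = in3 NAND n4 = 1 NAND 0 = 1
n11 = n3 XNOR n5 = 1 XNOR 1 = 1
n12 = n10 XOR n3 = 1 XOR 1 = 0
n13 = n7 XNOR n12 = 1 XNOR 0 = 0
n14 = n3 OR n11 = 1 OR 1 = 1

n1 = 0, n10 = 1, n13 = 0, n14 = 1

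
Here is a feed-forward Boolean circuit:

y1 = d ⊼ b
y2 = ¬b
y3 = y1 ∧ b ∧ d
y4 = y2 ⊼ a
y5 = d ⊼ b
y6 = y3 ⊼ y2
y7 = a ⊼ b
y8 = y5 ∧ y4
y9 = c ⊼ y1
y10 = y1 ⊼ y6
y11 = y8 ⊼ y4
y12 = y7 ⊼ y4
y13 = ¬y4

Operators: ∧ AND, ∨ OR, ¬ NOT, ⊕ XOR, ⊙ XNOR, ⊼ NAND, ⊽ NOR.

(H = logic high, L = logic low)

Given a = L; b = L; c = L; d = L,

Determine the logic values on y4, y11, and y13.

y4 = H  y11 = L  y13 = L

y2 = NOT b = NOT L = H
y4 = y2 NAND a = H NAND L = H
y5 = d NAND b = L NAND L = H
y8 = y5 AND y4 = H AND H = H
y11 = y8 NAND y4 = H NAND H = L
y13 = NOT y4 = NOT H = L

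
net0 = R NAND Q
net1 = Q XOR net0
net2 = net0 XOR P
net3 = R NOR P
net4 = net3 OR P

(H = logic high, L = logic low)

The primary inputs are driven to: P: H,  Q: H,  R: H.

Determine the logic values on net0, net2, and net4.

net0 = L  net2 = H  net4 = H

net0 = R NAND Q = H NAND H = L
net2 = net0 XOR P = L XOR H = H
net3 = R NOR P = H NOR H = L
net4 = net3 OR P = L OR H = H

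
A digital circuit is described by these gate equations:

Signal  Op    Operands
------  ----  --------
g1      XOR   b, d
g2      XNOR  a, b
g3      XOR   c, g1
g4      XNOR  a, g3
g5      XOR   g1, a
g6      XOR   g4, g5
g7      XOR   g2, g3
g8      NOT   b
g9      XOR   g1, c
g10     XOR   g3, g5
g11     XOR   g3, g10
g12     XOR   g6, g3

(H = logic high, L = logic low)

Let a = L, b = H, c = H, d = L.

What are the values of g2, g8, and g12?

g2 = L  g8 = L  g12 = L

g1 = b XOR d = H XOR L = H
g2 = a XNOR b = L XNOR H = L
g3 = c XOR g1 = H XOR H = L
g4 = a XNOR g3 = L XNOR L = H
g5 = g1 XOR a = H XOR L = H
g6 = g4 XOR g5 = H XOR H = L
g8 = NOT b = NOT H = L
g12 = g6 XOR g3 = L XOR L = L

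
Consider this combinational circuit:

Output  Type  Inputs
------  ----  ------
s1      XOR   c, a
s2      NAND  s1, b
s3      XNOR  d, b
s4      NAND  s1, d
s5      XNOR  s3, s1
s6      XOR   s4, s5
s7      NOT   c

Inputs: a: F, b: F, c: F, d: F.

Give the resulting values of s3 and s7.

s3 = d XNOR b = F XNOR F = T
s7 = NOT c = NOT F = T

s3 = T, s7 = T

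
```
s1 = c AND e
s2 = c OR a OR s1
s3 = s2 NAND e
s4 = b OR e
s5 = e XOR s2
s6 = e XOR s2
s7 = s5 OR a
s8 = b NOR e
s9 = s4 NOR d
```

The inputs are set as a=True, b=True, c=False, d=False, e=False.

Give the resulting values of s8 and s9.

s8 = False, s9 = False

s4 = b OR e = True OR False = True
s8 = b NOR e = True NOR False = False
s9 = s4 NOR d = True NOR False = False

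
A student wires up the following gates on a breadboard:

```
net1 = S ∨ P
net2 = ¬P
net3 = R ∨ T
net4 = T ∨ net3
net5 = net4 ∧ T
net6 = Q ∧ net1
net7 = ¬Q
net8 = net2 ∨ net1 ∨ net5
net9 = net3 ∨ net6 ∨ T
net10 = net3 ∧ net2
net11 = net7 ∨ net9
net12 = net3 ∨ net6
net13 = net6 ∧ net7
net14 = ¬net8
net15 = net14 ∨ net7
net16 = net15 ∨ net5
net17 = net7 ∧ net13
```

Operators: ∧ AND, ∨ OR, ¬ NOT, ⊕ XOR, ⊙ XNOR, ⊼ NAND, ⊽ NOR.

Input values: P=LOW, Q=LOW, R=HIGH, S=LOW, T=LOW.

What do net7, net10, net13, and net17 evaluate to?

net1 = S OR P = LOW OR LOW = LOW
net2 = NOT P = NOT LOW = HIGH
net3 = R OR T = HIGH OR LOW = HIGH
net6 = Q AND net1 = LOW AND LOW = LOW
net7 = NOT Q = NOT LOW = HIGH
net10 = net3 AND net2 = HIGH AND HIGH = HIGH
net13 = net6 AND net7 = LOW AND HIGH = LOW
net17 = net7 AND net13 = HIGH AND LOW = LOW

net7 = HIGH, net10 = HIGH, net13 = LOW, net17 = LOW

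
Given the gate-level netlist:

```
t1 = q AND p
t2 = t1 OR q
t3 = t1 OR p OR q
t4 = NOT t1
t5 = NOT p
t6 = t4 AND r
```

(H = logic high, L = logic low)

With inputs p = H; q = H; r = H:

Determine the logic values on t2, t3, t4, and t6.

t1 = q AND p = H AND H = H
t2 = t1 OR q = H OR H = H
t3 = t1 OR p OR q = H OR H OR H = H
t4 = NOT t1 = NOT H = L
t6 = t4 AND r = L AND H = L

t2 = H  t3 = H  t4 = L  t6 = L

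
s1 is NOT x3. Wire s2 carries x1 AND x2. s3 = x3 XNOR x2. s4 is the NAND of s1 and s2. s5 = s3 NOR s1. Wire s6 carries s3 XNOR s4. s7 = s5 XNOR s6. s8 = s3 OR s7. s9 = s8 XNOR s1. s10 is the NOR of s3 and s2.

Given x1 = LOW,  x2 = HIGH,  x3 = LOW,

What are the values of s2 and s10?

s2 = x1 AND x2 = LOW AND HIGH = LOW
s3 = x3 XNOR x2 = LOW XNOR HIGH = LOW
s10 = s3 NOR s2 = LOW NOR LOW = HIGH

s2 = LOW; s10 = HIGH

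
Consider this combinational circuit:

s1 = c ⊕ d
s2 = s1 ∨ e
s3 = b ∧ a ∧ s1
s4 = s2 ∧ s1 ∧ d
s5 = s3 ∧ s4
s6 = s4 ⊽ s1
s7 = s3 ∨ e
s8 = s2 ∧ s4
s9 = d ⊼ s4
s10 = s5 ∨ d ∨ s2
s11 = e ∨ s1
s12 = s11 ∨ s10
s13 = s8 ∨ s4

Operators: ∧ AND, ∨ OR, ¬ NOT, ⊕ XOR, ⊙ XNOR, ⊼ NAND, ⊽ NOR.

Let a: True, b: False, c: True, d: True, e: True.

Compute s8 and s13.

s8 = False  s13 = False

s1 = c XOR d = True XOR True = False
s2 = s1 OR e = False OR True = True
s4 = s2 AND s1 AND d = True AND False AND True = False
s8 = s2 AND s4 = True AND False = False
s13 = s8 OR s4 = False OR False = False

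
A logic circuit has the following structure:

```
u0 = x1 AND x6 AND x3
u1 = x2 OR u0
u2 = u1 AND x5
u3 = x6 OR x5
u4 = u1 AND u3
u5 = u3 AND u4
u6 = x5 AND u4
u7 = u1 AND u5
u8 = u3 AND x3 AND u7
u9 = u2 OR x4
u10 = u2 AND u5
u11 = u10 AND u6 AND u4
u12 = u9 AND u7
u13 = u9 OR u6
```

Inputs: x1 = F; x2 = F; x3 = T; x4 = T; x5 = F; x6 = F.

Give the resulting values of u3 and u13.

u3 = F  u13 = T

u0 = x1 AND x6 AND x3 = F AND F AND T = F
u1 = x2 OR u0 = F OR F = F
u2 = u1 AND x5 = F AND F = F
u3 = x6 OR x5 = F OR F = F
u4 = u1 AND u3 = F AND F = F
u6 = x5 AND u4 = F AND F = F
u9 = u2 OR x4 = F OR T = T
u13 = u9 OR u6 = T OR F = T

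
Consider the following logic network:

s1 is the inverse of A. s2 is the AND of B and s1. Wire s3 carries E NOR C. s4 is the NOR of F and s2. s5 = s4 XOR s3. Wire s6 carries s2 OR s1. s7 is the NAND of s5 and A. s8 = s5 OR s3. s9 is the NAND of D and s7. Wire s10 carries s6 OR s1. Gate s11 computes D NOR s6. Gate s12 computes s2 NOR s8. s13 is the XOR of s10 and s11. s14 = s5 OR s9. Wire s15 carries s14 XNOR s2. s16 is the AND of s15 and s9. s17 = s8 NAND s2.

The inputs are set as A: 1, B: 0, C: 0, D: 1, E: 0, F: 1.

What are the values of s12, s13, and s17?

s1 = NOT A = NOT 1 = 0
s2 = B AND s1 = 0 AND 0 = 0
s3 = E NOR C = 0 NOR 0 = 1
s4 = F NOR s2 = 1 NOR 0 = 0
s5 = s4 XOR s3 = 0 XOR 1 = 1
s6 = s2 OR s1 = 0 OR 0 = 0
s8 = s5 OR s3 = 1 OR 1 = 1
s10 = s6 OR s1 = 0 OR 0 = 0
s11 = D NOR s6 = 1 NOR 0 = 0
s12 = s2 NOR s8 = 0 NOR 1 = 0
s13 = s10 XOR s11 = 0 XOR 0 = 0
s17 = s8 NAND s2 = 1 NAND 0 = 1

s12 = 0, s13 = 0, s17 = 1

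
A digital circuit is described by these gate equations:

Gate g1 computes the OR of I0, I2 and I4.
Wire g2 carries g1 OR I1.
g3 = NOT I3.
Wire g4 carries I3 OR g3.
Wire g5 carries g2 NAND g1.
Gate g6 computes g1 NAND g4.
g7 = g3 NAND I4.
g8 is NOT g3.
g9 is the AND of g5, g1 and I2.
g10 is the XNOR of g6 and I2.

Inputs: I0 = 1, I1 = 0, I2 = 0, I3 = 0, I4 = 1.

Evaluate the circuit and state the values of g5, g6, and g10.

g1 = I0 OR I2 OR I4 = 1 OR 0 OR 1 = 1
g2 = g1 OR I1 = 1 OR 0 = 1
g3 = NOT I3 = NOT 0 = 1
g4 = I3 OR g3 = 0 OR 1 = 1
g5 = g2 NAND g1 = 1 NAND 1 = 0
g6 = g1 NAND g4 = 1 NAND 1 = 0
g10 = g6 XNOR I2 = 0 XNOR 0 = 1

g5 = 0, g6 = 0, g10 = 1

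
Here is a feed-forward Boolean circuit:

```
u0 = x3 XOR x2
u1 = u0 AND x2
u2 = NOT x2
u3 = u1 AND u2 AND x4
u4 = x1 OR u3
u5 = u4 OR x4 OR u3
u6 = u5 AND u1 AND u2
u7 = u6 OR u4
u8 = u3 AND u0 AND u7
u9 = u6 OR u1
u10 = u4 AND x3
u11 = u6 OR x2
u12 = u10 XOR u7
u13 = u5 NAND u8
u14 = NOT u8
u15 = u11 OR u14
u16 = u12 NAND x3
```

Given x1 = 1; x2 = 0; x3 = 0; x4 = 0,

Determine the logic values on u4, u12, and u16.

u4 = 1  u12 = 1  u16 = 1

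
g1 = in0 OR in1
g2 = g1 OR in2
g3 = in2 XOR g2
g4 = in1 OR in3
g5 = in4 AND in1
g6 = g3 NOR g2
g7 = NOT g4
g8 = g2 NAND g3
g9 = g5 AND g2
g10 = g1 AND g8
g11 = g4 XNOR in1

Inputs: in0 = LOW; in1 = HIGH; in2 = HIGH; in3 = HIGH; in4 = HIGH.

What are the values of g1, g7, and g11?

g1 = HIGH  g7 = LOW  g11 = HIGH

g1 = in0 OR in1 = LOW OR HIGH = HIGH
g4 = in1 OR in3 = HIGH OR HIGH = HIGH
g7 = NOT g4 = NOT HIGH = LOW
g11 = g4 XNOR in1 = HIGH XNOR HIGH = HIGH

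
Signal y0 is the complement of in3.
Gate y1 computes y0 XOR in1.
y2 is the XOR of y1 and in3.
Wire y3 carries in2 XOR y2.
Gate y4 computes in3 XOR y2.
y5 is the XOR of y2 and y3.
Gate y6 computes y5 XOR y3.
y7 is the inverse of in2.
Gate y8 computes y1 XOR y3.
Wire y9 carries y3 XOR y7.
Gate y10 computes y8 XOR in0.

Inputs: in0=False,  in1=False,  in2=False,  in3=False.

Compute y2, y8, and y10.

y0 = NOT in3 = NOT False = True
y1 = y0 XOR in1 = True XOR False = True
y2 = y1 XOR in3 = True XOR False = True
y3 = in2 XOR y2 = False XOR True = True
y8 = y1 XOR y3 = True XOR True = False
y10 = y8 XOR in0 = False XOR False = False

y2 = True, y8 = False, y10 = False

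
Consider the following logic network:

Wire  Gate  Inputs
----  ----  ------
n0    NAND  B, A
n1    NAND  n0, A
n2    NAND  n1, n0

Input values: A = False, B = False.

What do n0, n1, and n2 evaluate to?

n0 = True, n1 = True, n2 = False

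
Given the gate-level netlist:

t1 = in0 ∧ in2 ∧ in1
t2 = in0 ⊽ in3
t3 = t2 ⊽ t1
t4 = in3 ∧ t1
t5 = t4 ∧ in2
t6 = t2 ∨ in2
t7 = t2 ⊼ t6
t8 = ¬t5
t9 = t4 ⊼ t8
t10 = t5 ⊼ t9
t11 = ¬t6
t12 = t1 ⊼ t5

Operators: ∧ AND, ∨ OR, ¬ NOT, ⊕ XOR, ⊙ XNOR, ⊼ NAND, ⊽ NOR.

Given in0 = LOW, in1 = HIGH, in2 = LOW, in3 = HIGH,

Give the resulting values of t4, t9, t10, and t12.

t4 = LOW, t9 = HIGH, t10 = HIGH, t12 = HIGH

t1 = in0 AND in2 AND in1 = LOW AND LOW AND HIGH = LOW
t4 = in3 AND t1 = HIGH AND LOW = LOW
t5 = t4 AND in2 = LOW AND LOW = LOW
t8 = NOT t5 = NOT LOW = HIGH
t9 = t4 NAND t8 = LOW NAND HIGH = HIGH
t10 = t5 NAND t9 = LOW NAND HIGH = HIGH
t12 = t1 NAND t5 = LOW NAND LOW = HIGH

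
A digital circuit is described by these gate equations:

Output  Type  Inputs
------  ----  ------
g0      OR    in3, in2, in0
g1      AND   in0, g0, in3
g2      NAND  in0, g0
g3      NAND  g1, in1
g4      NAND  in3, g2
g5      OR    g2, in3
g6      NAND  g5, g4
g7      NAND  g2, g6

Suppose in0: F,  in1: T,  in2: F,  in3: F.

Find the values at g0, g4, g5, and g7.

g0 = in3 OR in2 OR in0 = F OR F OR F = F
g2 = in0 NAND g0 = F NAND F = T
g4 = in3 NAND g2 = F NAND T = T
g5 = g2 OR in3 = T OR F = T
g6 = g5 NAND g4 = T NAND T = F
g7 = g2 NAND g6 = T NAND F = T

g0 = F, g4 = T, g5 = T, g7 = T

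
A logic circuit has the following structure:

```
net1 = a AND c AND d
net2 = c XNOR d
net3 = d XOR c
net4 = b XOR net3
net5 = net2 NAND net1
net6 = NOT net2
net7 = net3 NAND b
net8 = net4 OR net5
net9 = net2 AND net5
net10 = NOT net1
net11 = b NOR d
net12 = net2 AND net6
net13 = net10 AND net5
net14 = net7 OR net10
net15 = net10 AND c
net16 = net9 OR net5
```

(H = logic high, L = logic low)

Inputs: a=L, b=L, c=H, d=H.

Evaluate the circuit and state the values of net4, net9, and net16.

net1 = a AND c AND d = L AND H AND H = L
net2 = c XNOR d = H XNOR H = H
net3 = d XOR c = H XOR H = L
net4 = b XOR net3 = L XOR L = L
net5 = net2 NAND net1 = H NAND L = H
net9 = net2 AND net5 = H AND H = H
net16 = net9 OR net5 = H OR H = H

net4 = L, net9 = H, net16 = H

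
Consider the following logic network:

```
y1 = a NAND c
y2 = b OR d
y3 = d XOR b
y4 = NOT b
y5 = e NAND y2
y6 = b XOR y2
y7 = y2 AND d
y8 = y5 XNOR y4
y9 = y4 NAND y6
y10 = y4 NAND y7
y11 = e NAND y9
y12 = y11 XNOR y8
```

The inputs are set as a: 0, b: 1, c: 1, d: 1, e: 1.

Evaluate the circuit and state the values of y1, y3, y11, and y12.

y1 = 1, y3 = 0, y11 = 0, y12 = 0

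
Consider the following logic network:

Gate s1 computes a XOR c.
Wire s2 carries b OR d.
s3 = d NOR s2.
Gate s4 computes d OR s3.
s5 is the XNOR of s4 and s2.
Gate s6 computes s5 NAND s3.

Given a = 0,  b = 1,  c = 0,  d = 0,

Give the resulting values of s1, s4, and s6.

s1 = a XOR c = 0 XOR 0 = 0
s2 = b OR d = 1 OR 0 = 1
s3 = d NOR s2 = 0 NOR 1 = 0
s4 = d OR s3 = 0 OR 0 = 0
s5 = s4 XNOR s2 = 0 XNOR 1 = 0
s6 = s5 NAND s3 = 0 NAND 0 = 1

s1 = 0  s4 = 0  s6 = 1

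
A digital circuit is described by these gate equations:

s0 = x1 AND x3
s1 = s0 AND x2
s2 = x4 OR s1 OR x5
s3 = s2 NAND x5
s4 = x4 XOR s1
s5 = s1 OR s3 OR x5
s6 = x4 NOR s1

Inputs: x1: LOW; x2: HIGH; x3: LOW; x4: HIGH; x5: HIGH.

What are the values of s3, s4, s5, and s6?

s0 = x1 AND x3 = LOW AND LOW = LOW
s1 = s0 AND x2 = LOW AND HIGH = LOW
s2 = x4 OR s1 OR x5 = HIGH OR LOW OR HIGH = HIGH
s3 = s2 NAND x5 = HIGH NAND HIGH = LOW
s4 = x4 XOR s1 = HIGH XOR LOW = HIGH
s5 = s1 OR s3 OR x5 = LOW OR LOW OR HIGH = HIGH
s6 = x4 NOR s1 = HIGH NOR LOW = LOW

s3 = LOW, s4 = HIGH, s5 = HIGH, s6 = LOW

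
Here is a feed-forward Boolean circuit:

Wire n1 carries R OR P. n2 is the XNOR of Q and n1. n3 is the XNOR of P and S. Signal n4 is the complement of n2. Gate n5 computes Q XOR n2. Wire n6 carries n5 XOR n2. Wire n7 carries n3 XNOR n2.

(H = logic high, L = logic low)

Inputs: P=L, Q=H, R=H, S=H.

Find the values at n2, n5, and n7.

n1 = R OR P = H OR L = H
n2 = Q XNOR n1 = H XNOR H = H
n3 = P XNOR S = L XNOR H = L
n5 = Q XOR n2 = H XOR H = L
n7 = n3 XNOR n2 = L XNOR H = L

n2 = H, n5 = L, n7 = L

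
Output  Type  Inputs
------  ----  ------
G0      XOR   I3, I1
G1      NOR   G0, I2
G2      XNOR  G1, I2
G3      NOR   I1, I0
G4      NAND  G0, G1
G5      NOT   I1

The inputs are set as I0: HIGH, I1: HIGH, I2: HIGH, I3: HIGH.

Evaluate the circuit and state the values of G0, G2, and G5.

G0 = LOW  G2 = LOW  G5 = LOW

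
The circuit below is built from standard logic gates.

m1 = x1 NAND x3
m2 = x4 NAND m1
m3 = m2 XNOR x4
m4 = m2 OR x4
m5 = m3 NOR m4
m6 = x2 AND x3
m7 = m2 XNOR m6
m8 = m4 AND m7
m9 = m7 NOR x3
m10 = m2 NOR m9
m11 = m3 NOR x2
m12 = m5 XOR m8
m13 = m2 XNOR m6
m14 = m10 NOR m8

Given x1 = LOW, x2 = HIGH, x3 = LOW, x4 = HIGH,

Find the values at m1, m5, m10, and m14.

m1 = HIGH, m5 = LOW, m10 = HIGH, m14 = LOW

m1 = x1 NAND x3 = LOW NAND LOW = HIGH
m2 = x4 NAND m1 = HIGH NAND HIGH = LOW
m3 = m2 XNOR x4 = LOW XNOR HIGH = LOW
m4 = m2 OR x4 = LOW OR HIGH = HIGH
m5 = m3 NOR m4 = LOW NOR HIGH = LOW
m6 = x2 AND x3 = HIGH AND LOW = LOW
m7 = m2 XNOR m6 = LOW XNOR LOW = HIGH
m8 = m4 AND m7 = HIGH AND HIGH = HIGH
m9 = m7 NOR x3 = HIGH NOR LOW = LOW
m10 = m2 NOR m9 = LOW NOR LOW = HIGH
m14 = m10 NOR m8 = HIGH NOR HIGH = LOW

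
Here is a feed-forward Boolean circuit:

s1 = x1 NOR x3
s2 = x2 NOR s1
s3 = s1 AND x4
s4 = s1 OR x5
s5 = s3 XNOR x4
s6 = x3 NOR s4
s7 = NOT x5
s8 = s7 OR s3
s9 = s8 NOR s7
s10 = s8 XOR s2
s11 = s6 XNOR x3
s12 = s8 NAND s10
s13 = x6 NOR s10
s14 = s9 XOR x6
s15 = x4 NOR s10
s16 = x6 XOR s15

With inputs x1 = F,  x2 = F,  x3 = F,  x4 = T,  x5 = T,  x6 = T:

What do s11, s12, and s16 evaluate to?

s1 = x1 NOR x3 = F NOR F = T
s2 = x2 NOR s1 = F NOR T = F
s3 = s1 AND x4 = T AND T = T
s4 = s1 OR x5 = T OR T = T
s6 = x3 NOR s4 = F NOR T = F
s7 = NOT x5 = NOT T = F
s8 = s7 OR s3 = F OR T = T
s10 = s8 XOR s2 = T XOR F = T
s11 = s6 XNOR x3 = F XNOR F = T
s12 = s8 NAND s10 = T NAND T = F
s15 = x4 NOR s10 = T NOR T = F
s16 = x6 XOR s15 = T XOR F = T

s11 = T  s12 = F  s16 = T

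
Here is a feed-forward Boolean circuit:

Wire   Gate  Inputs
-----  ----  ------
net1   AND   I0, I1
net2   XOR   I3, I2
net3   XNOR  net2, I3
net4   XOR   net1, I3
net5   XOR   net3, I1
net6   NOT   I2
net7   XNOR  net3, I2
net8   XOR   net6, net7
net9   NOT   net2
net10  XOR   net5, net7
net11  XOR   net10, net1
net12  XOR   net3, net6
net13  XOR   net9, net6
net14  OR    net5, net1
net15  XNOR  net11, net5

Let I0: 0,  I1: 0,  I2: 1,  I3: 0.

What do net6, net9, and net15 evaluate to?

net6 = 0  net9 = 0  net15 = 1

net1 = I0 AND I1 = 0 AND 0 = 0
net2 = I3 XOR I2 = 0 XOR 1 = 1
net3 = net2 XNOR I3 = 1 XNOR 0 = 0
net5 = net3 XOR I1 = 0 XOR 0 = 0
net6 = NOT I2 = NOT 1 = 0
net7 = net3 XNOR I2 = 0 XNOR 1 = 0
net9 = NOT net2 = NOT 1 = 0
net10 = net5 XOR net7 = 0 XOR 0 = 0
net11 = net10 XOR net1 = 0 XOR 0 = 0
net15 = net11 XNOR net5 = 0 XNOR 0 = 1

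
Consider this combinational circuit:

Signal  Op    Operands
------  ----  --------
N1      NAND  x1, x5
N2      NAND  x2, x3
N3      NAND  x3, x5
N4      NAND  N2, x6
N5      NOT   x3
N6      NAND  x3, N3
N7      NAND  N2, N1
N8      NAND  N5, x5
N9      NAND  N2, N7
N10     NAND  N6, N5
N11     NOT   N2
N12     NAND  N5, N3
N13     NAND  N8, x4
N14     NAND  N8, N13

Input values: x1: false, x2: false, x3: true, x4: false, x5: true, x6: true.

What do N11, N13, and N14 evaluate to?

N11 = false; N13 = true; N14 = false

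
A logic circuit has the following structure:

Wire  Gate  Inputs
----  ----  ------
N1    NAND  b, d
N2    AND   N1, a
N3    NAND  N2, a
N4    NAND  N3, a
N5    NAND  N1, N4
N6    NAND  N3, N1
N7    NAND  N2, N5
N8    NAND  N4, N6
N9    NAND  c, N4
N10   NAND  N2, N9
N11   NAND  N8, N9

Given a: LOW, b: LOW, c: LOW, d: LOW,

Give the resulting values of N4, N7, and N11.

N1 = b NAND d = LOW NAND LOW = HIGH
N2 = N1 AND a = HIGH AND LOW = LOW
N3 = N2 NAND a = LOW NAND LOW = HIGH
N4 = N3 NAND a = HIGH NAND LOW = HIGH
N5 = N1 NAND N4 = HIGH NAND HIGH = LOW
N6 = N3 NAND N1 = HIGH NAND HIGH = LOW
N7 = N2 NAND N5 = LOW NAND LOW = HIGH
N8 = N4 NAND N6 = HIGH NAND LOW = HIGH
N9 = c NAND N4 = LOW NAND HIGH = HIGH
N11 = N8 NAND N9 = HIGH NAND HIGH = LOW

N4 = HIGH, N7 = HIGH, N11 = LOW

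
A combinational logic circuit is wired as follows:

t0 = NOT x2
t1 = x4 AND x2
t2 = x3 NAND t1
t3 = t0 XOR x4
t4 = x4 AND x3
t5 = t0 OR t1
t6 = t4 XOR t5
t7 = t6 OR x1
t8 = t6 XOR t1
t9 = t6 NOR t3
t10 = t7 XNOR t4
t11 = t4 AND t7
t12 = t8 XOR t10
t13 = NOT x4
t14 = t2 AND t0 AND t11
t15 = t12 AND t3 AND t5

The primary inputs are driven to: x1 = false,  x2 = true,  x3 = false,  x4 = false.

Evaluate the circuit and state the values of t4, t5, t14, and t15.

t4 = false, t5 = false, t14 = false, t15 = false

t0 = NOT x2 = NOT true = false
t1 = x4 AND x2 = false AND true = false
t2 = x3 NAND t1 = false NAND false = true
t3 = t0 XOR x4 = false XOR false = false
t4 = x4 AND x3 = false AND false = false
t5 = t0 OR t1 = false OR false = false
t6 = t4 XOR t5 = false XOR false = false
t7 = t6 OR x1 = false OR false = false
t8 = t6 XOR t1 = false XOR false = false
t10 = t7 XNOR t4 = false XNOR false = true
t11 = t4 AND t7 = false AND false = false
t12 = t8 XOR t10 = false XOR true = true
t14 = t2 AND t0 AND t11 = true AND false AND false = false
t15 = t12 AND t3 AND t5 = true AND false AND false = false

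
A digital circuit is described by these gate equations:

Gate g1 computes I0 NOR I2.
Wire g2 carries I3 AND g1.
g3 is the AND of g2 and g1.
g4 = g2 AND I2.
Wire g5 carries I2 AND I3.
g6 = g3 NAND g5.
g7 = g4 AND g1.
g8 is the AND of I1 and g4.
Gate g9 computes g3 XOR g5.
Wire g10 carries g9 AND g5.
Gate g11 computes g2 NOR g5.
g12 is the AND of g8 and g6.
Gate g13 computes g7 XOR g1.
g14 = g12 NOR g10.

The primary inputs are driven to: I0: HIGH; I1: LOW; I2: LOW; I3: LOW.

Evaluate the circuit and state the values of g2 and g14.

g2 = LOW, g14 = HIGH

g1 = I0 NOR I2 = HIGH NOR LOW = LOW
g2 = I3 AND g1 = LOW AND LOW = LOW
g3 = g2 AND g1 = LOW AND LOW = LOW
g4 = g2 AND I2 = LOW AND LOW = LOW
g5 = I2 AND I3 = LOW AND LOW = LOW
g6 = g3 NAND g5 = LOW NAND LOW = HIGH
g8 = I1 AND g4 = LOW AND LOW = LOW
g9 = g3 XOR g5 = LOW XOR LOW = LOW
g10 = g9 AND g5 = LOW AND LOW = LOW
g12 = g8 AND g6 = LOW AND HIGH = LOW
g14 = g12 NOR g10 = LOW NOR LOW = HIGH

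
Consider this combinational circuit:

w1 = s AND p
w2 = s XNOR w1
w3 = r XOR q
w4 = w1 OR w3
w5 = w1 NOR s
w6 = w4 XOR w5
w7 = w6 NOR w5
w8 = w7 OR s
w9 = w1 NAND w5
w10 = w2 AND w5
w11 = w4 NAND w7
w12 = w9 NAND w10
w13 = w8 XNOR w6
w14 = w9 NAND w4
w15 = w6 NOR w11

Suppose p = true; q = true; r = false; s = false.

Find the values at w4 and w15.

w1 = s AND p = false AND true = false
w3 = r XOR q = false XOR true = true
w4 = w1 OR w3 = false OR true = true
w5 = w1 NOR s = false NOR false = true
w6 = w4 XOR w5 = true XOR true = false
w7 = w6 NOR w5 = false NOR true = false
w11 = w4 NAND w7 = true NAND false = true
w15 = w6 NOR w11 = false NOR true = false

w4 = true; w15 = false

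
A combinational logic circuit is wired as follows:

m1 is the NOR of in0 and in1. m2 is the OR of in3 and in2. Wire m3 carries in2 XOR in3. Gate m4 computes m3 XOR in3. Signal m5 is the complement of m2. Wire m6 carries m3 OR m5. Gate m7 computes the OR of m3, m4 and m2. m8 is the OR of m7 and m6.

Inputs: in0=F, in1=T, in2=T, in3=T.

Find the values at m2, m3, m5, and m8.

m2 = T; m3 = F; m5 = F; m8 = T

m2 = in3 OR in2 = T OR T = T
m3 = in2 XOR in3 = T XOR T = F
m4 = m3 XOR in3 = F XOR T = T
m5 = NOT m2 = NOT T = F
m6 = m3 OR m5 = F OR F = F
m7 = m3 OR m4 OR m2 = F OR T OR T = T
m8 = m7 OR m6 = T OR F = T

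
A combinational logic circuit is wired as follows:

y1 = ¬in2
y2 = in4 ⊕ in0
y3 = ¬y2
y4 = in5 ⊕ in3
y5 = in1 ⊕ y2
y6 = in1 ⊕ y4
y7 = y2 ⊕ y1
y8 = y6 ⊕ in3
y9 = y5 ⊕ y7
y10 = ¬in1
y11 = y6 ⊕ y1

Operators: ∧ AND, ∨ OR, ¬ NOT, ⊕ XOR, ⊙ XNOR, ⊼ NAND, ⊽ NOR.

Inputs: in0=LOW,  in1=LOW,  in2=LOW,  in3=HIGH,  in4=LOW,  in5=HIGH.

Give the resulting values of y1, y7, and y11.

y1 = NOT in2 = NOT LOW = HIGH
y2 = in4 XOR in0 = LOW XOR LOW = LOW
y4 = in5 XOR in3 = HIGH XOR HIGH = LOW
y6 = in1 XOR y4 = LOW XOR LOW = LOW
y7 = y2 XOR y1 = LOW XOR HIGH = HIGH
y11 = y6 XOR y1 = LOW XOR HIGH = HIGH

y1 = HIGH; y7 = HIGH; y11 = HIGH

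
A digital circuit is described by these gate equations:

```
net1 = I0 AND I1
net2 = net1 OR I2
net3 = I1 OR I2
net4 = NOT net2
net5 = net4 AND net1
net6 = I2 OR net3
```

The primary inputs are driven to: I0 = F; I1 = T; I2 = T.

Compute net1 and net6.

net1 = I0 AND I1 = F AND T = F
net3 = I1 OR I2 = T OR T = T
net6 = I2 OR net3 = T OR T = T

net1 = F; net6 = T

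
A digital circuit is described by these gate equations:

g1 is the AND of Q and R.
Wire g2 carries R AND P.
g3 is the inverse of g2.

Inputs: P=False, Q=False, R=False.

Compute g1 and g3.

g1 = Q AND R = False AND False = False
g2 = R AND P = False AND False = False
g3 = NOT g2 = NOT False = True

g1 = False  g3 = True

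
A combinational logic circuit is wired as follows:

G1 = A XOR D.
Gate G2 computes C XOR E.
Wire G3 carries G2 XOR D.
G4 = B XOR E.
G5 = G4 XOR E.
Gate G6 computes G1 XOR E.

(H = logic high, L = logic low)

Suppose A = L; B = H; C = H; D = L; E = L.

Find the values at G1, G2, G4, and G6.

G1 = A XOR D = L XOR L = L
G2 = C XOR E = H XOR L = H
G4 = B XOR E = H XOR L = H
G6 = G1 XOR E = L XOR L = L

G1 = L, G2 = H, G4 = H, G6 = L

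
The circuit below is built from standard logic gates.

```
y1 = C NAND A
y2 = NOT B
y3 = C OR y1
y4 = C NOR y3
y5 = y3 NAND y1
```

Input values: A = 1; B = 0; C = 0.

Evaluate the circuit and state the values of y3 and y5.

y3 = 1, y5 = 0

y1 = C NAND A = 0 NAND 1 = 1
y3 = C OR y1 = 0 OR 1 = 1
y5 = y3 NAND y1 = 1 NAND 1 = 0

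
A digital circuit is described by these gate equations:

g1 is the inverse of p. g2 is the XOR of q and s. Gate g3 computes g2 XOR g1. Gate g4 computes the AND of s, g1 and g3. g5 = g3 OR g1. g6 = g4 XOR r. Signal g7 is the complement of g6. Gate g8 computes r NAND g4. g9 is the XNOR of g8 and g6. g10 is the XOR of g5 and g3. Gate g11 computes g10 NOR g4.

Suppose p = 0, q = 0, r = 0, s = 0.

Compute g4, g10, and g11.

g4 = 0  g10 = 0  g11 = 1

g1 = NOT p = NOT 0 = 1
g2 = q XOR s = 0 XOR 0 = 0
g3 = g2 XOR g1 = 0 XOR 1 = 1
g4 = s AND g1 AND g3 = 0 AND 1 AND 1 = 0
g5 = g3 OR g1 = 1 OR 1 = 1
g10 = g5 XOR g3 = 1 XOR 1 = 0
g11 = g10 NOR g4 = 0 NOR 0 = 1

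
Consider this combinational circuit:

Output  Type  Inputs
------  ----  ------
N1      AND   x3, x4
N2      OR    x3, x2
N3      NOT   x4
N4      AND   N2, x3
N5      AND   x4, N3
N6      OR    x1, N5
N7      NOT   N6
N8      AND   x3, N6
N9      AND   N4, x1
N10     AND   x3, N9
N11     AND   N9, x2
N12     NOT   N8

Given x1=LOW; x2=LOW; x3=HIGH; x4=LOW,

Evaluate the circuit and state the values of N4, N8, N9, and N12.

N2 = x3 OR x2 = HIGH OR LOW = HIGH
N3 = NOT x4 = NOT LOW = HIGH
N4 = N2 AND x3 = HIGH AND HIGH = HIGH
N5 = x4 AND N3 = LOW AND HIGH = LOW
N6 = x1 OR N5 = LOW OR LOW = LOW
N8 = x3 AND N6 = HIGH AND LOW = LOW
N9 = N4 AND x1 = HIGH AND LOW = LOW
N12 = NOT N8 = NOT LOW = HIGH

N4 = HIGH, N8 = LOW, N9 = LOW, N12 = HIGH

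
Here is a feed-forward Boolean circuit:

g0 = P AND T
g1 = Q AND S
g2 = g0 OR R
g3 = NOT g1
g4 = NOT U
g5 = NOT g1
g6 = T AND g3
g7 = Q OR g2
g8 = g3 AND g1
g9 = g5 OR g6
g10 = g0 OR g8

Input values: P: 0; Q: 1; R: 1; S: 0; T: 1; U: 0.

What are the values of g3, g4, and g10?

g0 = P AND T = 0 AND 1 = 0
g1 = Q AND S = 1 AND 0 = 0
g3 = NOT g1 = NOT 0 = 1
g4 = NOT U = NOT 0 = 1
g8 = g3 AND g1 = 1 AND 0 = 0
g10 = g0 OR g8 = 0 OR 0 = 0

g3 = 1  g4 = 1  g10 = 0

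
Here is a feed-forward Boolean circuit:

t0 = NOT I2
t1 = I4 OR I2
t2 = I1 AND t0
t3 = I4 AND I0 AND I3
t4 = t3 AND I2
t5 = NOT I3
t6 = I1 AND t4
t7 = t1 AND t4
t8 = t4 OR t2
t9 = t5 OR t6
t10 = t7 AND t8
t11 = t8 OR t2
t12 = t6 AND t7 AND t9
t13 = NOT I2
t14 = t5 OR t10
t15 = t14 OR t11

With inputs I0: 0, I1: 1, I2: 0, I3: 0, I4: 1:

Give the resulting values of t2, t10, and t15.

t2 = 1; t10 = 0; t15 = 1

t0 = NOT I2 = NOT 0 = 1
t1 = I4 OR I2 = 1 OR 0 = 1
t2 = I1 AND t0 = 1 AND 1 = 1
t3 = I4 AND I0 AND I3 = 1 AND 0 AND 0 = 0
t4 = t3 AND I2 = 0 AND 0 = 0
t5 = NOT I3 = NOT 0 = 1
t7 = t1 AND t4 = 1 AND 0 = 0
t8 = t4 OR t2 = 0 OR 1 = 1
t10 = t7 AND t8 = 0 AND 1 = 0
t11 = t8 OR t2 = 1 OR 1 = 1
t14 = t5 OR t10 = 1 OR 0 = 1
t15 = t14 OR t11 = 1 OR 1 = 1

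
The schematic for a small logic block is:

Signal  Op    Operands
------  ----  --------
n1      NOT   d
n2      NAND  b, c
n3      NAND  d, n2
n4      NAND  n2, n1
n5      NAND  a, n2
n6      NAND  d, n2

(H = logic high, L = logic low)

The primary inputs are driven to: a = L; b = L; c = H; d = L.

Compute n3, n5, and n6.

n2 = b NAND c = L NAND H = H
n3 = d NAND n2 = L NAND H = H
n5 = a NAND n2 = L NAND H = H
n6 = d NAND n2 = L NAND H = H

n3 = H; n5 = H; n6 = H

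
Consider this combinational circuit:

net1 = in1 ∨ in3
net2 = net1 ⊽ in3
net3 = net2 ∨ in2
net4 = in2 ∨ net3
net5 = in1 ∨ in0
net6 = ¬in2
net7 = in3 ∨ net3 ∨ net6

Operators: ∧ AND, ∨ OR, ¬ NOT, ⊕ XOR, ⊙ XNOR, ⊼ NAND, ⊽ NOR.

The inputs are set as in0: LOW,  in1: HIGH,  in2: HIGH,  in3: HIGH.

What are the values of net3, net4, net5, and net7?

net3 = HIGH, net4 = HIGH, net5 = HIGH, net7 = HIGH

net1 = in1 OR in3 = HIGH OR HIGH = HIGH
net2 = net1 NOR in3 = HIGH NOR HIGH = LOW
net3 = net2 OR in2 = LOW OR HIGH = HIGH
net4 = in2 OR net3 = HIGH OR HIGH = HIGH
net5 = in1 OR in0 = HIGH OR LOW = HIGH
net6 = NOT in2 = NOT HIGH = LOW
net7 = in3 OR net3 OR net6 = HIGH OR HIGH OR LOW = HIGH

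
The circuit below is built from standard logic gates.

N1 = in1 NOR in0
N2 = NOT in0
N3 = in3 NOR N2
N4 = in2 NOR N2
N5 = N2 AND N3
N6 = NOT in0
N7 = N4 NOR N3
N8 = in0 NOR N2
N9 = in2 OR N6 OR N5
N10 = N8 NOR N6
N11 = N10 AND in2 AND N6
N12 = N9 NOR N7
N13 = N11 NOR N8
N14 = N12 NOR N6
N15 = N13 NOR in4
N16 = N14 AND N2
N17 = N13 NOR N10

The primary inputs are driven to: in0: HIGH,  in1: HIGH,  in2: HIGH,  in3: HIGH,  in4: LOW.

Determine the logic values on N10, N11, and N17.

N2 = NOT in0 = NOT HIGH = LOW
N6 = NOT in0 = NOT HIGH = LOW
N8 = in0 NOR N2 = HIGH NOR LOW = LOW
N10 = N8 NOR N6 = LOW NOR LOW = HIGH
N11 = N10 AND in2 AND N6 = HIGH AND HIGH AND LOW = LOW
N13 = N11 NOR N8 = LOW NOR LOW = HIGH
N17 = N13 NOR N10 = HIGH NOR HIGH = LOW

N10 = HIGH; N11 = LOW; N17 = LOW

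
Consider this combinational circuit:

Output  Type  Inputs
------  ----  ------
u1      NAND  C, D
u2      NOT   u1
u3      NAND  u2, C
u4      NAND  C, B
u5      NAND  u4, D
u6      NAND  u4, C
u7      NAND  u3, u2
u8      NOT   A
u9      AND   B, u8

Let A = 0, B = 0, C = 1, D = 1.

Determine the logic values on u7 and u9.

u7 = 1  u9 = 0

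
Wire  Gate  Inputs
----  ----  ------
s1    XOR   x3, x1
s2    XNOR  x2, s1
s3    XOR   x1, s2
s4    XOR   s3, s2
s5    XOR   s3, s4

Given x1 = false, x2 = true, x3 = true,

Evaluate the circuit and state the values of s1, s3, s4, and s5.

s1 = true, s3 = true, s4 = false, s5 = true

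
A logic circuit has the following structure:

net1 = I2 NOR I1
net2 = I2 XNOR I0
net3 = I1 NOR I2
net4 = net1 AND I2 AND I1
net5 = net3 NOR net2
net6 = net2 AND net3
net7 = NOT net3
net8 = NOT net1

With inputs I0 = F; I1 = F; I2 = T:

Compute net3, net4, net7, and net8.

net3 = F; net4 = F; net7 = T; net8 = T

net1 = I2 NOR I1 = T NOR F = F
net3 = I1 NOR I2 = F NOR T = F
net4 = net1 AND I2 AND I1 = F AND T AND F = F
net7 = NOT net3 = NOT F = T
net8 = NOT net1 = NOT F = T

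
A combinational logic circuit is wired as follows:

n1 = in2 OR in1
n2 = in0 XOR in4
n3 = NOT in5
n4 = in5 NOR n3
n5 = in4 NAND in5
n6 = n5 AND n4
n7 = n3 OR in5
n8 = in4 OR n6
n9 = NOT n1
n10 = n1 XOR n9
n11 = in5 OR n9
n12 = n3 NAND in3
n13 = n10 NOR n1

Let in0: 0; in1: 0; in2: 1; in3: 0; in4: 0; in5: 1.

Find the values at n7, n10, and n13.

n7 = 1, n10 = 1, n13 = 0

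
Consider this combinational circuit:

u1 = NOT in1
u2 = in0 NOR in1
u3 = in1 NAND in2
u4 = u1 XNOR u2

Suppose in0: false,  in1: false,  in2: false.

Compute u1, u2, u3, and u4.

u1 = NOT in1 = NOT false = true
u2 = in0 NOR in1 = false NOR false = true
u3 = in1 NAND in2 = false NAND false = true
u4 = u1 XNOR u2 = true XNOR true = true

u1 = true  u2 = true  u3 = true  u4 = true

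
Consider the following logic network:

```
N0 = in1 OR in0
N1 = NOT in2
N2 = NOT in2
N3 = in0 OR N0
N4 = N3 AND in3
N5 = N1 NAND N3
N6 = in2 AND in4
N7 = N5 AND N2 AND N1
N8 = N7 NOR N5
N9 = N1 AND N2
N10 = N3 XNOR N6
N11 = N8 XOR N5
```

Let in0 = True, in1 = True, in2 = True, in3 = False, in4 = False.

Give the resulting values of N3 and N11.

N3 = True, N11 = True

N0 = in1 OR in0 = True OR True = True
N1 = NOT in2 = NOT True = False
N2 = NOT in2 = NOT True = False
N3 = in0 OR N0 = True OR True = True
N5 = N1 NAND N3 = False NAND True = True
N7 = N5 AND N2 AND N1 = True AND False AND False = False
N8 = N7 NOR N5 = False NOR True = False
N11 = N8 XOR N5 = False XOR True = True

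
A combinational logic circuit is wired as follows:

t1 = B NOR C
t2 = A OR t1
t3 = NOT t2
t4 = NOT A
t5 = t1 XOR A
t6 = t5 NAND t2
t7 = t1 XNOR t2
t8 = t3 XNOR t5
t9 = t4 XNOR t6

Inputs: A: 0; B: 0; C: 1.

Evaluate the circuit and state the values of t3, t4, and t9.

t3 = 1, t4 = 1, t9 = 1

t1 = B NOR C = 0 NOR 1 = 0
t2 = A OR t1 = 0 OR 0 = 0
t3 = NOT t2 = NOT 0 = 1
t4 = NOT A = NOT 0 = 1
t5 = t1 XOR A = 0 XOR 0 = 0
t6 = t5 NAND t2 = 0 NAND 0 = 1
t9 = t4 XNOR t6 = 1 XNOR 1 = 1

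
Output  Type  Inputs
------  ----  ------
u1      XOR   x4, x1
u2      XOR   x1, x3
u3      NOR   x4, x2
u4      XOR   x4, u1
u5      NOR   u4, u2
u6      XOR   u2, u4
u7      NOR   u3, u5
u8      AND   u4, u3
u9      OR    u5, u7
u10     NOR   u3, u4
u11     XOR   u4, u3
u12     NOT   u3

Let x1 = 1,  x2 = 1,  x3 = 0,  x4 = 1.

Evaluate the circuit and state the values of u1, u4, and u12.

u1 = x4 XOR x1 = 1 XOR 1 = 0
u3 = x4 NOR x2 = 1 NOR 1 = 0
u4 = x4 XOR u1 = 1 XOR 0 = 1
u12 = NOT u3 = NOT 0 = 1

u1 = 0  u4 = 1  u12 = 1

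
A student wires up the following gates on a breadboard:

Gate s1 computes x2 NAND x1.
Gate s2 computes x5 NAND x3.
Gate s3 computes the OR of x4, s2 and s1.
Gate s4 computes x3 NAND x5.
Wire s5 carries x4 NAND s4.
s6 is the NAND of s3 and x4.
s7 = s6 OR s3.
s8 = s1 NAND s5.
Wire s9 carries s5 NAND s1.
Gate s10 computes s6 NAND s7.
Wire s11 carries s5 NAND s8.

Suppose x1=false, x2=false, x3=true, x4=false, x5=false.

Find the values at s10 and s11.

s10 = false, s11 = true

s1 = x2 NAND x1 = false NAND false = true
s2 = x5 NAND x3 = false NAND true = true
s3 = x4 OR s2 OR s1 = false OR true OR true = true
s4 = x3 NAND x5 = true NAND false = true
s5 = x4 NAND s4 = false NAND true = true
s6 = s3 NAND x4 = true NAND false = true
s7 = s6 OR s3 = true OR true = true
s8 = s1 NAND s5 = true NAND true = false
s10 = s6 NAND s7 = true NAND true = false
s11 = s5 NAND s8 = true NAND false = true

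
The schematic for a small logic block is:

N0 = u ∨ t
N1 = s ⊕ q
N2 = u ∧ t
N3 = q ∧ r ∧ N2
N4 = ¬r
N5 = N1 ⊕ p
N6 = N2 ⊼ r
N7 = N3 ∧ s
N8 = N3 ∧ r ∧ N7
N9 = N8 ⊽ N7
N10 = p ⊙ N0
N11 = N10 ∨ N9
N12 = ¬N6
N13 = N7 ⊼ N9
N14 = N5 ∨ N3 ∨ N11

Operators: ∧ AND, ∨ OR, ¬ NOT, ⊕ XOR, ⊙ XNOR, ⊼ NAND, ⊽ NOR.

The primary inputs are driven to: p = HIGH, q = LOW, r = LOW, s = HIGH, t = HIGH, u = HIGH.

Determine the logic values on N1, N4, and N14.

N1 = HIGH, N4 = HIGH, N14 = HIGH

N0 = u OR t = HIGH OR HIGH = HIGH
N1 = s XOR q = HIGH XOR LOW = HIGH
N2 = u AND t = HIGH AND HIGH = HIGH
N3 = q AND r AND N2 = LOW AND LOW AND HIGH = LOW
N4 = NOT r = NOT LOW = HIGH
N5 = N1 XOR p = HIGH XOR HIGH = LOW
N7 = N3 AND s = LOW AND HIGH = LOW
N8 = N3 AND r AND N7 = LOW AND LOW AND LOW = LOW
N9 = N8 NOR N7 = LOW NOR LOW = HIGH
N10 = p XNOR N0 = HIGH XNOR HIGH = HIGH
N11 = N10 OR N9 = HIGH OR HIGH = HIGH
N14 = N5 OR N3 OR N11 = LOW OR LOW OR HIGH = HIGH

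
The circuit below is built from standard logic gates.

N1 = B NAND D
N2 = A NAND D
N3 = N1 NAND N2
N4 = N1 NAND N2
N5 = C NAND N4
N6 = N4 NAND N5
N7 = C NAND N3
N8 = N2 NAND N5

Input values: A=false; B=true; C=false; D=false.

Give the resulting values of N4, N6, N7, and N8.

N4 = false, N6 = true, N7 = true, N8 = false

N1 = B NAND D = true NAND false = true
N2 = A NAND D = false NAND false = true
N3 = N1 NAND N2 = true NAND true = false
N4 = N1 NAND N2 = true NAND true = false
N5 = C NAND N4 = false NAND false = true
N6 = N4 NAND N5 = false NAND true = true
N7 = C NAND N3 = false NAND false = true
N8 = N2 NAND N5 = true NAND true = false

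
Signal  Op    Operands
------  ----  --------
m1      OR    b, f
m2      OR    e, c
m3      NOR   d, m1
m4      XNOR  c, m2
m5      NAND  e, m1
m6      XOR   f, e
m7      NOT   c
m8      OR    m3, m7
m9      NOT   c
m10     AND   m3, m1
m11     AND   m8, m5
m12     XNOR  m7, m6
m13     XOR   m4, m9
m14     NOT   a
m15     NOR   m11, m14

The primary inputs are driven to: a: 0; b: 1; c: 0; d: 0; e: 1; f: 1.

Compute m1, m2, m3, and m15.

m1 = 1; m2 = 1; m3 = 0; m15 = 0

m1 = b OR f = 1 OR 1 = 1
m2 = e OR c = 1 OR 0 = 1
m3 = d NOR m1 = 0 NOR 1 = 0
m5 = e NAND m1 = 1 NAND 1 = 0
m7 = NOT c = NOT 0 = 1
m8 = m3 OR m7 = 0 OR 1 = 1
m11 = m8 AND m5 = 1 AND 0 = 0
m14 = NOT a = NOT 0 = 1
m15 = m11 NOR m14 = 0 NOR 1 = 0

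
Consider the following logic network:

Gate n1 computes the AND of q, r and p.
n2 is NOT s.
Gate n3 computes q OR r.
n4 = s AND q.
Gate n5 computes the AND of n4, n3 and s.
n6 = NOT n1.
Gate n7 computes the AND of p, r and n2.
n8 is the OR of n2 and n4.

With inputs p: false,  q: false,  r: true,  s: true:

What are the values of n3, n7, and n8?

n3 = true, n7 = false, n8 = false

n2 = NOT s = NOT true = false
n3 = q OR r = false OR true = true
n4 = s AND q = true AND false = false
n7 = p AND r AND n2 = false AND true AND false = false
n8 = n2 OR n4 = false OR false = false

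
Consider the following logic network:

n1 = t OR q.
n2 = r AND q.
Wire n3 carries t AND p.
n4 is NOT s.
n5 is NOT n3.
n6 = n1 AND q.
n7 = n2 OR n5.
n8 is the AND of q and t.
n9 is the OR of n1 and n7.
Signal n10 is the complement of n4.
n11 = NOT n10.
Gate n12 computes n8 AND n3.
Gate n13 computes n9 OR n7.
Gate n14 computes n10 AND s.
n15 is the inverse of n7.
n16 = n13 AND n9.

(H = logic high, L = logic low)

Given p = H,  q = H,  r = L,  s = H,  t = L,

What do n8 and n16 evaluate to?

n8 = L, n16 = H

n1 = t OR q = L OR H = H
n2 = r AND q = L AND H = L
n3 = t AND p = L AND H = L
n5 = NOT n3 = NOT L = H
n7 = n2 OR n5 = L OR H = H
n8 = q AND t = H AND L = L
n9 = n1 OR n7 = H OR H = H
n13 = n9 OR n7 = H OR H = H
n16 = n13 AND n9 = H AND H = H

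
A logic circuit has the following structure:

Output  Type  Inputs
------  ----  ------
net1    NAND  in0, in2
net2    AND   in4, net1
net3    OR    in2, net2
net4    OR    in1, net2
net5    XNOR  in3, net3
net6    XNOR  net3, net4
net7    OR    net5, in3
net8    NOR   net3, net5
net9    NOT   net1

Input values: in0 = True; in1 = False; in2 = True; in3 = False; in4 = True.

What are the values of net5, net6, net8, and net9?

net5 = False, net6 = False, net8 = False, net9 = True

net1 = in0 NAND in2 = True NAND True = False
net2 = in4 AND net1 = True AND False = False
net3 = in2 OR net2 = True OR False = True
net4 = in1 OR net2 = False OR False = False
net5 = in3 XNOR net3 = False XNOR True = False
net6 = net3 XNOR net4 = True XNOR False = False
net8 = net3 NOR net5 = True NOR False = False
net9 = NOT net1 = NOT False = True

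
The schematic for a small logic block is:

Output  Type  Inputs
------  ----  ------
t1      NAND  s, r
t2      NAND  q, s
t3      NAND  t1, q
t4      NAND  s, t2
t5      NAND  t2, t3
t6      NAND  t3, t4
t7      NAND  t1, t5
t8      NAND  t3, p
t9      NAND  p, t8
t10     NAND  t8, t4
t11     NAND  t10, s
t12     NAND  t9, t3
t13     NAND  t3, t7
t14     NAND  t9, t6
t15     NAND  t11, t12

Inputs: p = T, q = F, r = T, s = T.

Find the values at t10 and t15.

t1 = s NAND r = T NAND T = F
t2 = q NAND s = F NAND T = T
t3 = t1 NAND q = F NAND F = T
t4 = s NAND t2 = T NAND T = F
t8 = t3 NAND p = T NAND T = F
t9 = p NAND t8 = T NAND F = T
t10 = t8 NAND t4 = F NAND F = T
t11 = t10 NAND s = T NAND T = F
t12 = t9 NAND t3 = T NAND T = F
t15 = t11 NAND t12 = F NAND F = T

t10 = T  t15 = T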